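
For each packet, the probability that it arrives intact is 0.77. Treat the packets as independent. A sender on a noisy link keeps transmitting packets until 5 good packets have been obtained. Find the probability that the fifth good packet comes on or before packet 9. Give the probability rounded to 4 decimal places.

Finishing within 9 packets ⇔ at least 5 successes in the first 9. With X ~ Binomial(9, 0.77), P(Y ≤ 9) = 1 − P(X ≤ 4).
  k=0: C(9,0)·0.77^0·0.23^9 = 0.000002
  k=1: C(9,1)·0.77^1·0.23^8 = 0.000054
  k=2: C(9,2)·0.77^2·0.23^7 = 0.000727
  k=3: C(9,3)·0.77^3·0.23^6 = 0.005677
  k=4: C(9,4)·0.77^4·0.23^5 = 0.028508
1 − 0.034968 = 0.965032

0.9650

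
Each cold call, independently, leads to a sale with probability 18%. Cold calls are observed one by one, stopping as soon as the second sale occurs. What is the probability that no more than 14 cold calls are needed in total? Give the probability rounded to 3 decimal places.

0.747

Finishing within 14 cold calls ⇔ at least 2 successes in the first 14. With X ~ Binomial(14, 0.18), P(Y ≤ 14) = 1 − P(X ≤ 1).
  k=0: C(14,0)·0.18^0·0.82^14 = 0.06214
  k=1: C(14,1)·0.18^1·0.82^13 = 0.19098
1 − 0.25312 = 0.74688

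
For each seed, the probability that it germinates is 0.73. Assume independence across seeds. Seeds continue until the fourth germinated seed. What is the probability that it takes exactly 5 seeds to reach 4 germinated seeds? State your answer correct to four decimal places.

Y = trial on which the fourth success occurs; negative binomial, r=4, p=0.73.
P(Y=5) = C(4,3) · p^4 · (1−p)^1
= 4 · 0.28398 · 0.27 = 0.306701

0.3067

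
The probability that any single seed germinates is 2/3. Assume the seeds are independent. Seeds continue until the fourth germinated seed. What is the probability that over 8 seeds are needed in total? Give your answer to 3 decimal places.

Needing more than 8 seeds ⇔ fewer than 4 successes in the first 8. With X ~ Binomial(8, 0.666667), P(Y > 8) = P(X ≤ 3).
  k=0: C(8,0)·0.666667^0·0.333333^8 = 0.00015
  k=1: C(8,1)·0.666667^1·0.333333^7 = 0.00244
  k=2: C(8,2)·0.666667^2·0.333333^6 = 0.01707
  k=3: C(8,3)·0.666667^3·0.333333^5 = 0.06828
P(X ≤ 3) = 0.08794

0.088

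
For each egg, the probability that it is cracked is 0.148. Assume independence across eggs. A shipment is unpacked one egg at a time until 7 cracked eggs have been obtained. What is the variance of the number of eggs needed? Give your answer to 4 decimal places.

272.2790

Y = total eggs until the seventh success; negative binomial with r=7, p=0.148.
Var(Y) = r(1−p)/p² = 7·0.852 / 0.148² = 272.279036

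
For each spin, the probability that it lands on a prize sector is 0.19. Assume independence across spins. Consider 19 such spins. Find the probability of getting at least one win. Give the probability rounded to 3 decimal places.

P(at least one) = 1 − P(none) = 1 − (1 − 0.19)^19
= 1 − 0.01825 = 0.98175

0.982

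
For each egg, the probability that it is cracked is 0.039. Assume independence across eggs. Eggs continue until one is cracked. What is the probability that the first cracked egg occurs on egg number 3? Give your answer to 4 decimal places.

0.0360

Geometric (trials to first success), p = 0.039.
P(Y = 3) = (1−p)^2 · p = 0.92352 · 0.039 = 0.036017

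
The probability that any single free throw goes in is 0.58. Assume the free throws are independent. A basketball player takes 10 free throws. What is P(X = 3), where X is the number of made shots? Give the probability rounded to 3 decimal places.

0.054

X ~ Binomial(n=10, p=0.58).
P(X=3) = C(10,3) · p^3 · (1−p)^7
= 120 · 0.19511 · 0.0023054 = 0.05398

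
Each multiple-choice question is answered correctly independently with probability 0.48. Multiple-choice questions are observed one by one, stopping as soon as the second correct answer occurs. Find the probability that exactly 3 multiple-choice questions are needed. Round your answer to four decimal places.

Y = trial on which the second success occurs; negative binomial, r=2, p=0.48.
P(Y=3) = C(2,1) · p^2 · (1−p)^1
= 2 · 0.2304 · 0.52 = 0.239616

0.2396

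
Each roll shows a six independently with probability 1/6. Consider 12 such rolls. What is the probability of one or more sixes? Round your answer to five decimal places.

0.88784

P(at least one) = 1 − P(none) = 1 − (1 − 0.166667)^12
= 1 − 0.1121567 = 0.8878433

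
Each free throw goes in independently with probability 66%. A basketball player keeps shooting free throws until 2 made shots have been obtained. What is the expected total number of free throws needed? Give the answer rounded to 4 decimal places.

3.0303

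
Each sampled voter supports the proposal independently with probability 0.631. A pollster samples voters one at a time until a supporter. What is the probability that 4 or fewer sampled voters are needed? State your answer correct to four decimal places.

Y = number of sampled voters to the first success; geometric, p = 0.631.
P(Y ≤ 4) = 1 − (1−p)^4 = 1 − 0.018540 = 0.981460

0.9815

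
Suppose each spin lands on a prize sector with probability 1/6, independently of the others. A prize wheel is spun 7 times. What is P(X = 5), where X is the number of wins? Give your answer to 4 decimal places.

X ~ Binomial(n=7, p=0.166667).
P(X=5) = C(7,5) · p^5 · (1−p)^2
= 21 · 0.0001286 · 0.69444 = 0.001875

0.0019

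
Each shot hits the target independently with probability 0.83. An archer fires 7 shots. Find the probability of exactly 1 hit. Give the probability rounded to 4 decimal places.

0.0001

X ~ Binomial(n=7, p=0.83).
P(X=1) = C(7,1) · p^1 · (1−p)^6
= 7 · 0.83 · 2.4138e-05 = 0.000140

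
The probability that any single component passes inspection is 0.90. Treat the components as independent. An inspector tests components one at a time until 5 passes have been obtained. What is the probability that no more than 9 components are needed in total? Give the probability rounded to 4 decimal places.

Finishing within 9 components ⇔ at least 5 successes in the first 9. With X ~ Binomial(9, 0.90), P(Y ≤ 9) = 1 − P(X ≤ 4).
  k=0: C(9,0)·0.90^0·0.10^9 = 0.000000
  k=1: C(9,1)·0.90^1·0.10^8 = 0.000000
  k=2: C(9,2)·0.90^2·0.10^7 = 0.000003
  k=3: C(9,3)·0.90^3·0.10^6 = 0.000061
  k=4: C(9,4)·0.90^4·0.10^5 = 0.000827
1 − 0.000891 = 0.999109

0.9991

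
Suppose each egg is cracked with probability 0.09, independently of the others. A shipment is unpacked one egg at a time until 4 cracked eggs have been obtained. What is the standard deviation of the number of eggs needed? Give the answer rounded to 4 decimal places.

21.1986

Y = total eggs until the fourth success; negative binomial with r=4, p=0.09.
SD(Y) = √[r(1−p)/p²] = √(449.382716) = 21.198649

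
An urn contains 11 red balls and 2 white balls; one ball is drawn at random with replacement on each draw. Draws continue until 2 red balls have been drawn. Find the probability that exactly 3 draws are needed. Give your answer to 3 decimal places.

0.220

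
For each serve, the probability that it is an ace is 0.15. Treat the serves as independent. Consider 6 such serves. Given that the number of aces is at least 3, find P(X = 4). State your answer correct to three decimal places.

0.116

X ~ Binomial(6, 0.15). Want P(X=4 | X≥3) = P(X=4) / P(X≥3).
P(X=4) = C(6,4)·0.15^4·0.85^2 = 0.00549
P(X≥3) = 1 − 0.37715 − 0.39933 − 0.17618 = 0.04734
Ratio = 0.00549 / 0.04734 = 0.11590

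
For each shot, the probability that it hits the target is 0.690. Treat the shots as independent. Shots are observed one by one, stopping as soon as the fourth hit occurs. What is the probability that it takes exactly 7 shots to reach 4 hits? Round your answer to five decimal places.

Y = trial on which the fourth success occurs; negative binomial, r=4, p=0.69.
P(Y=7) = C(6,3) · p^4 · (1−p)^3
= 20 · 0.22667 · 0.029791 = 0.1350552

0.13506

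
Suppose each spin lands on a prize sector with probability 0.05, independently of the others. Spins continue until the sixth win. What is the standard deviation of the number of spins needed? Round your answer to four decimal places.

47.7493

Y = total spins until the sixth success; negative binomial with r=6, p=0.05.
SD(Y) = √[r(1−p)/p²] = √(2280.000000) = 47.749346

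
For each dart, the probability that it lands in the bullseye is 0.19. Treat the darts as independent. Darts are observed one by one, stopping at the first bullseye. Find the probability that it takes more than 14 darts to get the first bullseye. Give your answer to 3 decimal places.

0.052

Y = number of darts to the first success; geometric, p = 0.19.
P(Y > 14) = P(first 14 all fail) = (1−p)^14 = 0.05233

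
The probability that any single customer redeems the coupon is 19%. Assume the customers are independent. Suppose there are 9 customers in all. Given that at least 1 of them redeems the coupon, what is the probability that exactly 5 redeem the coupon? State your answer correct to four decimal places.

X ~ Binomial(9, 0.19). Want P(X=5 | X≥1) = P(X=5) / P(X≥1).
P(X=5) = C(9,5)·0.19^5·0.81^4 = 0.013430
P(X≥1) = 1 − 0.150095 = 0.849905
Ratio = 0.013430 / 0.849905 = 0.015802

0.0158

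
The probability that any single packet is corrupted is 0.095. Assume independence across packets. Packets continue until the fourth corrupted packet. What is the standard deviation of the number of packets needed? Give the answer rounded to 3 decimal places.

20.028

Y = total packets until the fourth success; negative binomial with r=4, p=0.095.
SD(Y) = √[r(1−p)/p²] = √(401.10803) = 20.02768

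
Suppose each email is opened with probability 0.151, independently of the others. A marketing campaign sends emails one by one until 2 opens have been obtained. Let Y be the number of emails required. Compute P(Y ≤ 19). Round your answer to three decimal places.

0.805

Finishing within 19 emails ⇔ at least 2 successes in the first 19. With X ~ Binomial(19, 0.151), P(Y ≤ 19) = 1 − P(X ≤ 1).
  k=0: C(19,0)·0.151^0·0.849^19 = 0.04459
  k=1: C(19,1)·0.151^1·0.849^18 = 0.15068
1 − 0.19528 = 0.80472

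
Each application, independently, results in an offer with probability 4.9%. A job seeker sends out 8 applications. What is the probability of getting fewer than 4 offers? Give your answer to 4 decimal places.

0.9997

X ~ Binomial(8, 0.049); P(X ≤ 3) = Σ C(8,k) p^k (1−p)^(8−k) over k:
  k=0: C(8,0)·0.049^0·0.951^8 = 0.669028
  k=1: C(8,1)·0.049^1·0.951^7 = 0.275772
  k=2: C(8,2)·0.049^2·0.951^6 = 0.049732
  k=3: C(8,3)·0.049^3·0.951^5 = 0.005125
Total = 0.999656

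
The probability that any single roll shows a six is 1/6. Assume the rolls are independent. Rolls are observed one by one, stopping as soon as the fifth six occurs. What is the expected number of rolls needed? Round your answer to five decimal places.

Y = total rolls until the fifth success; negative binomial with r=5, p=0.166667.
E[Y] = r / p = 5 / 0.166667 = 30.0000000

30.00000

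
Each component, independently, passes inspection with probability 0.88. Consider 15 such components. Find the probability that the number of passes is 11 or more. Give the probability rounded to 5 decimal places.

0.97350

X ~ Binomial(15, 0.88); P(X ≥ 11) = Σ C(15,k) p^k (1−p)^(15−k) over k:
  k=11: C(15,11)·0.88^11·0.12^4 = 0.0693693
  k=12: C(15,12)·0.88^12·0.12^3 = 0.1695693
  k=13: C(15,13)·0.88^13·0.12^2 = 0.2869634
  k=14: C(15,14)·0.88^14·0.12^1 = 0.3006283
  k=15: C(15,15)·0.88^15·0.12^0 = 0.1469739
Total = 0.9735041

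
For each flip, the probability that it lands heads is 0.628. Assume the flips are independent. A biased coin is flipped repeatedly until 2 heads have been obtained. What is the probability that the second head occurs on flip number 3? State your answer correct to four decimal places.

Y = trial on which the second success occurs; negative binomial, r=2, p=0.628.
P(Y=3) = C(2,1) · p^2 · (1−p)^1
= 2 · 0.39438 · 0.372 = 0.293422

0.2934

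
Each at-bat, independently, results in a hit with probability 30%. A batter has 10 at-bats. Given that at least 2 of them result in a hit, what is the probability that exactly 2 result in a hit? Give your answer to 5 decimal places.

X ~ Binomial(10, 0.30). Want P(X=2 | X≥2) = P(X=2) / P(X≥2).
P(X=2) = C(10,2)·0.30^2·0.70^8 = 0.2334744
P(X≥2) = 1 − 0.0282475 − 0.1210608 = 0.8506917
Ratio = 0.2334744 / 0.8506917 = 0.2744525

0.27445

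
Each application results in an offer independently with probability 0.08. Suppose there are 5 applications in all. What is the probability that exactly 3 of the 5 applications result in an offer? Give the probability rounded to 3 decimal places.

X ~ Binomial(n=5, p=0.08).
P(X=3) = C(5,3) · p^3 · (1−p)^2
= 10 · 0.000512 · 0.8464 = 0.00433

0.004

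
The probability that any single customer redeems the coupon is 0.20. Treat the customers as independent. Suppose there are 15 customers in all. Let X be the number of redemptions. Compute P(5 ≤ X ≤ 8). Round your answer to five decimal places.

X ~ Binomial(15, 0.20); P(5 ≤ X ≤ 8) = Σ C(15,k) p^k (1−p)^(15−k) over k:
  k=5: C(15,5)·0.20^5·0.80^10 = 0.1031823
  k=6: C(15,6)·0.20^6·0.80^9 = 0.0429926
  k=7: C(15,7)·0.20^7·0.80^8 = 0.0138191
  k=8: C(15,8)·0.20^8·0.80^7 = 0.0034548
Total = 0.1634487

0.16345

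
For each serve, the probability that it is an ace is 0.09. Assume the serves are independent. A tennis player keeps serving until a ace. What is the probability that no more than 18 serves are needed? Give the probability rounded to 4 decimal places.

0.8169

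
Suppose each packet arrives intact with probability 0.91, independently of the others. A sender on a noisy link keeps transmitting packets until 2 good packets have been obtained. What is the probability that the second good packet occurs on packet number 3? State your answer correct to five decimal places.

Y = trial on which the second success occurs; negative binomial, r=2, p=0.91.
P(Y=3) = C(2,1) · p^2 · (1−p)^1
= 2 · 0.8281 · 0.09 = 0.1490580

0.14906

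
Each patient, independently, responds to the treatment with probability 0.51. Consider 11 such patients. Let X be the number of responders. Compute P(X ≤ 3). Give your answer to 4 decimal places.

X ~ Binomial(11, 0.51); P(X ≤ 3) = Σ C(11,k) p^k (1−p)^(11−k) over k:
  k=0: C(11,0)·0.51^0·0.49^11 = 0.000391
  k=1: C(11,1)·0.51^1·0.49^10 = 0.004476
  k=2: C(11,2)·0.51^2·0.49^9 = 0.023295
  k=3: C(11,3)·0.51^3·0.49^8 = 0.072738
Total = 0.100901

0.1009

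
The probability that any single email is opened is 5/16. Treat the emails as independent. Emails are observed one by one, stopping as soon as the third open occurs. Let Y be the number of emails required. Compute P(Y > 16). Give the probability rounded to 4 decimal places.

0.0824

Needing more than 16 emails ⇔ fewer than 3 successes in the first 16. With X ~ Binomial(16, 0.3125), P(Y > 16) = P(X ≤ 2).
  k=0: C(16,0)·0.3125^0·0.6875^16 = 0.002491
  k=1: C(16,1)·0.3125^1·0.6875^15 = 0.018116
  k=2: C(16,2)·0.3125^2·0.6875^14 = 0.061759
P(X ≤ 2) = 0.082366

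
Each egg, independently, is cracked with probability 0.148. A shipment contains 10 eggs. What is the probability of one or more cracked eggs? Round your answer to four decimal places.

P(at least one) = 1 − P(none) = 1 − (1 − 0.148)^10
= 1 − 0.201556 = 0.798444

0.7984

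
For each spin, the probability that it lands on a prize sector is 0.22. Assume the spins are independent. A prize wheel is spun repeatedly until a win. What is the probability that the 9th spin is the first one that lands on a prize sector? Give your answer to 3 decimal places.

Geometric (trials to first success), p = 0.22.
P(Y = 9) = (1−p)^8 · p = 0.13701 · 0.22 = 0.03014

0.030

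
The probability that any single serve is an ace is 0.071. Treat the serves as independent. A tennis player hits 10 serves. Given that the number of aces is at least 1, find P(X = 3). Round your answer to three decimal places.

0.049

X ~ Binomial(10, 0.071). Want P(X=3 | X≥1) = P(X=3) / P(X≥1).
P(X=3) = C(10,3)·0.071^3·0.929^7 = 0.02565
P(X≥1) = 1 − 0.47880 = 0.52120
Ratio = 0.02565 / 0.52120 = 0.04921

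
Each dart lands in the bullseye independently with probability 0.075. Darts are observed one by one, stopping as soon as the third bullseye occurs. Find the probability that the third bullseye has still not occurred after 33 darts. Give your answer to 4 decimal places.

Needing more than 33 darts ⇔ fewer than 3 successes in the first 33. With X ~ Binomial(33, 0.075), P(Y > 33) = P(X ≤ 2).
  k=0: C(33,0)·0.075^0·0.925^33 = 0.076327
  k=1: C(33,1)·0.075^1·0.925^32 = 0.204226
  k=2: C(33,2)·0.075^2·0.925^31 = 0.264942
P(X ≤ 2) = 0.545494

0.5455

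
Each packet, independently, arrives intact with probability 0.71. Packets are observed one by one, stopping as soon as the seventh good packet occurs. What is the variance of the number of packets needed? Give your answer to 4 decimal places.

4.0270

Y = total packets until the seventh success; negative binomial with r=7, p=0.71.
Var(Y) = r(1−p)/p² = 7·0.29 / 0.71² = 4.026979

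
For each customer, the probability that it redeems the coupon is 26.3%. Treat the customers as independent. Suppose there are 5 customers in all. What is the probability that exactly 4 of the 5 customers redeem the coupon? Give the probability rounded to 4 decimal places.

X ~ Binomial(n=5, p=0.263).
P(X=4) = C(5,4) · p^4 · (1−p)^1
= 5 · 0.0047844 · 0.737 = 0.017630

0.0176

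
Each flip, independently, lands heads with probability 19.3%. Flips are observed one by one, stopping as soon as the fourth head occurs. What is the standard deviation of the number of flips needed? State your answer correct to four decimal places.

9.3091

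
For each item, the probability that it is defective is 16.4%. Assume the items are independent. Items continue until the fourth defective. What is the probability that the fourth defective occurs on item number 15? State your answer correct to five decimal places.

Y = trial on which the fourth success occurs; negative binomial, r=4, p=0.164.
P(Y=15) = C(14,3) · p^4 · (1−p)^11
= 364 · 0.00072339 · 0.1394 = 0.0367067

0.03671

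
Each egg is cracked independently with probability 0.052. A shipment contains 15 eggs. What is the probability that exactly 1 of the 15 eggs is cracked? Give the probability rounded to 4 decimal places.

0.3693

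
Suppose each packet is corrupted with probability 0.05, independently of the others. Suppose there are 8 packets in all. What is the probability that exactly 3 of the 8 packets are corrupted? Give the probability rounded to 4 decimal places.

0.0054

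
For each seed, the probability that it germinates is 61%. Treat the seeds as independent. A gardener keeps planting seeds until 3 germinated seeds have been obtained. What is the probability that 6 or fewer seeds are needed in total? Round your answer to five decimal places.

Finishing within 6 seeds ⇔ at least 3 successes in the first 6. With X ~ Binomial(6, 0.61), P(Y ≤ 6) = 1 − P(X ≤ 2).
  k=0: C(6,0)·0.61^0·0.39^6 = 0.0035187
  k=1: C(6,1)·0.61^1·0.39^5 = 0.0330221
  k=2: C(6,2)·0.61^2·0.39^4 = 0.1291247
1 − 0.1656655 = 0.8343345

0.83433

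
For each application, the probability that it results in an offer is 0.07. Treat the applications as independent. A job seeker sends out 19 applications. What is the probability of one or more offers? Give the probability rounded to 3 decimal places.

0.748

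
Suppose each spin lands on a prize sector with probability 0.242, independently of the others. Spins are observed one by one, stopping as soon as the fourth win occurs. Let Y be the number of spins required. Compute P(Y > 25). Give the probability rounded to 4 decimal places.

0.1122

Needing more than 25 spins ⇔ fewer than 4 successes in the first 25. With X ~ Binomial(25, 0.242), P(Y > 25) = P(X ≤ 3).
  k=0: C(25,0)·0.242^0·0.758^25 = 0.000981
  k=1: C(25,1)·0.242^1·0.758^24 = 0.007831
  k=2: C(25,2)·0.242^2·0.758^23 = 0.030002
  k=3: C(25,3)·0.242^3·0.758^22 = 0.073434
P(X ≤ 3) = 0.112248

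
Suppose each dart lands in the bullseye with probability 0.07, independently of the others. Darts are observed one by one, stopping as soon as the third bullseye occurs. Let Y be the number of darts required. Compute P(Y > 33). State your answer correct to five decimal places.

Needing more than 33 darts ⇔ fewer than 3 successes in the first 33. With X ~ Binomial(33, 0.07), P(Y > 33) = P(X ≤ 2).
  k=0: C(33,0)·0.07^0·0.93^33 = 0.0911879
  k=1: C(33,1)·0.07^1·0.93^32 = 0.2264990
  k=2: C(33,2)·0.07^2·0.93^31 = 0.2727730
P(X ≤ 2) = 0.5904600

0.59046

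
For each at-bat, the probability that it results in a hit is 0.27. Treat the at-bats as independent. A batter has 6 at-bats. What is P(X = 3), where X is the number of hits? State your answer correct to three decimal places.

X ~ Binomial(n=6, p=0.27).
P(X=3) = C(6,3) · p^3 · (1−p)^3
= 20 · 0.019683 · 0.38902 = 0.15314

0.153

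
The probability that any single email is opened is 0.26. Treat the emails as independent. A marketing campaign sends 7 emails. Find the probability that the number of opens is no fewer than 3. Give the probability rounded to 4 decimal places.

X ~ Binomial(7, 0.26); P(X ≥ 3) = Σ C(7,k) p^k (1−p)^(7−k) over k:
  k=3: C(7,3)·0.26^3·0.74^4 = 0.184465
  k=4: C(7,4)·0.26^4·0.74^3 = 0.064812
  k=5: C(7,5)·0.26^5·0.74^2 = 0.013663
  k=6: C(7,6)·0.26^6·0.74^1 = 0.001600
  k=7: C(7,7)·0.26^7·0.74^0 = 0.000080
Total = 0.264621

0.2646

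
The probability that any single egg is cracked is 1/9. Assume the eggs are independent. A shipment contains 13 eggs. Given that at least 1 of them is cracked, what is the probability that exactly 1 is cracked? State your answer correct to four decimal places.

0.4484

X ~ Binomial(13, 0.111111). Want P(X=1 | X≥1) = P(X=1) / P(X≥1).
P(X=1) = C(13,1)·0.111111^1·0.888889^12 = 0.351456
P(X≥1) = 1 − 0.216280 = 0.783720
Ratio = 0.351456 / 0.783720 = 0.448446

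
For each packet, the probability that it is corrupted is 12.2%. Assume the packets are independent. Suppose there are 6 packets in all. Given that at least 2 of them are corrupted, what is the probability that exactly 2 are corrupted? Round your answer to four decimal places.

0.8294

X ~ Binomial(6, 0.122). Want P(X=2 | X≥2) = P(X=2) / P(X≥2).
P(X=2) = C(6,2)·0.122^2·0.878^4 = 0.132675
P(X≥2) = 1 − 0.458107 − 0.381930 = 0.159963
Ratio = 0.132675 / 0.159963 = 0.829411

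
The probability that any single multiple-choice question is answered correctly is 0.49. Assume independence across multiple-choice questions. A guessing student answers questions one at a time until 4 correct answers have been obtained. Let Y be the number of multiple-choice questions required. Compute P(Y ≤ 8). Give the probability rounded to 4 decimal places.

0.6146

Finishing within 8 multiple-choice questions ⇔ at least 4 successes in the first 8. With X ~ Binomial(8, 0.49), P(Y ≤ 8) = 1 − P(X ≤ 3).
  k=0: C(8,0)·0.49^0·0.51^8 = 0.004577
  k=1: C(8,1)·0.49^1·0.51^7 = 0.035178
  k=2: C(8,2)·0.49^2·0.51^6 = 0.118296
  k=3: C(8,3)·0.49^3·0.51^5 = 0.227315
1 − 0.385366 = 0.614634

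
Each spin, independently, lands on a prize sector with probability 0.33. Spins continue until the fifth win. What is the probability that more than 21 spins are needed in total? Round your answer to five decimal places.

Needing more than 21 spins ⇔ fewer than 5 successes in the first 21. With X ~ Binomial(21, 0.33), P(Y > 21) = P(X ≤ 4).
  k=0: C(21,0)·0.33^0·0.67^21 = 0.0002226
  k=1: C(21,1)·0.33^1·0.67^20 = 0.0023027
  k=2: C(21,2)·0.33^2·0.67^19 = 0.0113414
  k=3: C(21,3)·0.33^3·0.67^18 = 0.0353785
  k=4: C(21,4)·0.33^4·0.67^17 = 0.0784136
P(X ≤ 4) = 0.1276589

0.12766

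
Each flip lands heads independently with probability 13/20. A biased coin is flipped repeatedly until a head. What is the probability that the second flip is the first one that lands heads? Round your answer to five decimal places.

0.22750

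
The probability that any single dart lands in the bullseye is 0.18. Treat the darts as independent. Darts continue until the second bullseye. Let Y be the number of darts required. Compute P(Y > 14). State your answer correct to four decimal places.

Needing more than 14 darts ⇔ fewer than 2 successes in the first 14. With X ~ Binomial(14, 0.18), P(Y > 14) = P(X ≤ 1).
  k=0: C(14,0)·0.18^0·0.82^14 = 0.062143
  k=1: C(14,1)·0.18^1·0.82^13 = 0.190977
P(X ≤ 1) = 0.253120

0.2531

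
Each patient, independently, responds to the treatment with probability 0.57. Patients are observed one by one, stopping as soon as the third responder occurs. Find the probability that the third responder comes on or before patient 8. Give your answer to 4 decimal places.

0.9289

Finishing within 8 patients ⇔ at least 3 successes in the first 8. With X ~ Binomial(8, 0.57), P(Y ≤ 8) = 1 − P(X ≤ 2).
  k=0: C(8,0)·0.57^0·0.43^8 = 0.001169
  k=1: C(8,1)·0.57^1·0.43^7 = 0.012395
  k=2: C(8,2)·0.57^2·0.43^6 = 0.057507
1 − 0.071070 = 0.928930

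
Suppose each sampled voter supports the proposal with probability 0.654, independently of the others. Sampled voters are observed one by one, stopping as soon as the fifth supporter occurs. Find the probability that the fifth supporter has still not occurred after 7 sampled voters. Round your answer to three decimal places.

Needing more than 7 sampled voters ⇔ fewer than 5 successes in the first 7. With X ~ Binomial(7, 0.654), P(Y > 7) = P(X ≤ 4).
  k=0: C(7,0)·0.654^0·0.346^7 = 0.00059
  k=1: C(7,1)·0.654^1·0.346^6 = 0.00785
  k=2: C(7,2)·0.654^2·0.346^5 = 0.04454
  k=3: C(7,3)·0.654^3·0.346^4 = 0.14032
  k=4: C(7,4)·0.654^4·0.346^3 = 0.26522
P(X ≤ 4) = 0.45853

0.459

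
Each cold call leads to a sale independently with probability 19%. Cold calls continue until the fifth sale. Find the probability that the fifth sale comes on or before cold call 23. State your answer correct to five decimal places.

0.45029

Finishing within 23 cold calls ⇔ at least 5 successes in the first 23. With X ~ Binomial(23, 0.19), P(Y ≤ 23) = 1 − P(X ≤ 4).
  k=0: C(23,0)·0.19^0·0.81^23 = 0.0078552
  k=1: C(23,1)·0.19^1·0.81^22 = 0.0423791
  k=2: C(23,2)·0.19^2·0.81^21 = 0.1093486
  k=3: C(23,3)·0.19^3·0.81^20 = 0.1795477
  k=4: C(23,4)·0.19^4·0.81^19 = 0.2105806
1 − 0.5497111 = 0.4502889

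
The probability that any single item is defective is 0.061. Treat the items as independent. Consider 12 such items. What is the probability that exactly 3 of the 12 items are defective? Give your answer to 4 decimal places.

0.0283

X ~ Binomial(n=12, p=0.061).
P(X=3) = C(12,3) · p^3 · (1−p)^9
= 220 · 0.00022698 · 0.56753 = 0.028340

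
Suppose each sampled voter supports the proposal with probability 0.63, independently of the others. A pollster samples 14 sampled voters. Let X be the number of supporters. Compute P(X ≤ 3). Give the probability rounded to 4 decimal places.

X ~ Binomial(14, 0.63); P(X ≤ 3) = Σ C(14,k) p^k (1−p)^(14−k) over k:
  k=0: C(14,0)·0.63^0·0.37^14 = 0.000001
  k=1: C(14,1)·0.63^1·0.37^13 = 0.000021
  k=2: C(14,2)·0.63^2·0.37^12 = 0.000238
  k=3: C(14,3)·0.63^3·0.37^11 = 0.001619
Total = 0.001880

0.0019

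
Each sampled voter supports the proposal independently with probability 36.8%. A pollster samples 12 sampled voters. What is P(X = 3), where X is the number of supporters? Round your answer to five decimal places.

X ~ Binomial(n=12, p=0.368).
P(X=3) = C(12,3) · p^3 · (1−p)^9
= 220 · 0.049836 · 0.016086 = 0.1763680

0.17637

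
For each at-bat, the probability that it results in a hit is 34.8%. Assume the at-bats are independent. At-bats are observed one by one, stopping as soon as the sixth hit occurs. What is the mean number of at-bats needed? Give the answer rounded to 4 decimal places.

Y = total at-bats until the sixth success; negative binomial with r=6, p=0.348.
E[Y] = r / p = 6 / 0.348 = 17.241379

17.2414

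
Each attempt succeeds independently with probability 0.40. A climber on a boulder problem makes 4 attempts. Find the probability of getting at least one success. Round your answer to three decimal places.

P(at least one) = 1 − P(none) = 1 − (1 − 0.40)^4
= 1 − 0.12960 = 0.87040

0.870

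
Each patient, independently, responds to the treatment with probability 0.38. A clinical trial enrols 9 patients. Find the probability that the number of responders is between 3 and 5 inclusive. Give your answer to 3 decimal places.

X ~ Binomial(9, 0.38); P(3 ≤ X ≤ 5) = Σ C(9,k) p^k (1−p)^(9−k) over k:
  k=3: C(9,3)·0.38^3·0.62^6 = 0.26181
  k=4: C(9,4)·0.38^4·0.62^5 = 0.24069
  k=5: C(9,5)·0.38^5·0.62^4 = 0.14752
Total = 0.65002

0.650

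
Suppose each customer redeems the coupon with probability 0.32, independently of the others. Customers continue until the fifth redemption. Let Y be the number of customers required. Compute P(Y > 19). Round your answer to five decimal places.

0.22270

Needing more than 19 customers ⇔ fewer than 5 successes in the first 19. With X ~ Binomial(19, 0.32), P(Y > 19) = P(X ≤ 4).
  k=0: C(19,0)·0.32^0·0.68^19 = 0.0006572
  k=1: C(19,1)·0.32^1·0.68^18 = 0.0058758
  k=2: C(19,2)·0.32^2·0.68^17 = 0.0248856
  k=3: C(19,3)·0.32^3·0.68^16 = 0.0663615
  k=4: C(19,4)·0.32^4·0.68^15 = 0.1249158
P(X ≤ 4) = 0.2226958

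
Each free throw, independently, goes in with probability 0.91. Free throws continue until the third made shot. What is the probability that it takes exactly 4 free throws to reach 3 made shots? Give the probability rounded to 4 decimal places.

0.2035

Y = trial on which the third success occurs; negative binomial, r=3, p=0.91.
P(Y=4) = C(3,2) · p^3 · (1−p)^1
= 3 · 0.75357 · 0.09 = 0.203464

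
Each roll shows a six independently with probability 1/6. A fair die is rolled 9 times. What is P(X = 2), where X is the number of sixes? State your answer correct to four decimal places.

0.2791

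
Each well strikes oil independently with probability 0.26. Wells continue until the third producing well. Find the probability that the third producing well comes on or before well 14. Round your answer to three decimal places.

0.747

Finishing within 14 wells ⇔ at least 3 successes in the first 14. With X ~ Binomial(14, 0.26), P(Y ≤ 14) = 1 − P(X ≤ 2).
  k=0: C(14,0)·0.26^0·0.74^14 = 0.01477
  k=1: C(14,1)·0.26^1·0.74^13 = 0.07263
  k=2: C(14,2)·0.26^2·0.74^12 = 0.16587
1 − 0.25327 = 0.74673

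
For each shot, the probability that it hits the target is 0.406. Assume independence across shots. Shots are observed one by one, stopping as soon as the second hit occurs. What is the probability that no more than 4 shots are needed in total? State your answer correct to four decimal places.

Finishing within 4 shots ⇔ at least 2 successes in the first 4. With X ~ Binomial(4, 0.406), P(Y ≤ 4) = 1 − P(X ≤ 1).
  k=0: C(4,0)·0.406^0·0.594^4 = 0.124493
  k=1: C(4,1)·0.406^1·0.594^3 = 0.340365
1 − 0.464859 = 0.535141

0.5351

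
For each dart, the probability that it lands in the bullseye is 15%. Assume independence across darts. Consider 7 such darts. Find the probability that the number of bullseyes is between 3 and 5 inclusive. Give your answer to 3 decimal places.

X ~ Binomial(7, 0.15); P(3 ≤ X ≤ 5) = Σ C(7,k) p^k (1−p)^(7−k) over k:
  k=3: C(7,3)·0.15^3·0.85^4 = 0.06166
  k=4: C(7,4)·0.15^4·0.85^3 = 0.01088
  k=5: C(7,5)·0.15^5·0.85^2 = 0.00115
Total = 0.07370

0.074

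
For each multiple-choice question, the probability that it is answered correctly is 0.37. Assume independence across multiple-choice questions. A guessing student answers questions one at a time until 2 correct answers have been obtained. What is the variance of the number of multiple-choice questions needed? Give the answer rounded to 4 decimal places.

9.2038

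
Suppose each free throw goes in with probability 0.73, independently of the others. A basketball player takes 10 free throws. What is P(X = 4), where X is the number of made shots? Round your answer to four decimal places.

X ~ Binomial(n=10, p=0.73).
P(X=4) = C(10,4) · p^4 · (1−p)^6
= 210 · 0.28398 · 0.00038742 = 0.023104

0.0231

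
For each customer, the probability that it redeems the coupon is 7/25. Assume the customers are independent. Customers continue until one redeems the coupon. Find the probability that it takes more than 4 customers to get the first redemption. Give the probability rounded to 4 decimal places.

Y = number of customers to the first success; geometric, p = 0.28.
P(Y > 4) = P(first 4 all fail) = (1−p)^4 = 0.268739

0.2687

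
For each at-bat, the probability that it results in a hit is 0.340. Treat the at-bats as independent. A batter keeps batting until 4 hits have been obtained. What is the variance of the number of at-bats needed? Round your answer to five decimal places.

22.83737

Y = total at-bats until the fourth success; negative binomial with r=4, p=0.34.
Var(Y) = r(1−p)/p² = 4·0.66 / 0.34² = 22.8373702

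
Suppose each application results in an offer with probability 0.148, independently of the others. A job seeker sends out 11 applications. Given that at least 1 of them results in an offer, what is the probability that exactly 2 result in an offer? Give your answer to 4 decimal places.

0.3441

X ~ Binomial(11, 0.148). Want P(X=2 | X≥1) = P(X=2) / P(X≥1).
P(X=2) = C(11,2)·0.148^2·0.852^9 = 0.284998
P(X≥1) = 1 − 0.171726 = 0.828274
Ratio = 0.284998 / 0.828274 = 0.344087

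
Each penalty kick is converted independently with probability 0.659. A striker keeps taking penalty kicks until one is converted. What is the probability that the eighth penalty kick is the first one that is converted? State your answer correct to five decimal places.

Geometric (trials to first success), p = 0.659.
P(Y = 8) = (1−p)^7 · p = 0.00053614 · 0.659 = 0.0003533

0.00035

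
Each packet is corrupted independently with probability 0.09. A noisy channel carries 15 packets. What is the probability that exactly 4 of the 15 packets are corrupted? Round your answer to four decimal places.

X ~ Binomial(n=15, p=0.09).
P(X=4) = C(15,4) · p^4 · (1−p)^11
= 1365 · 6.561e-05 · 0.35437 = 0.031736

0.0317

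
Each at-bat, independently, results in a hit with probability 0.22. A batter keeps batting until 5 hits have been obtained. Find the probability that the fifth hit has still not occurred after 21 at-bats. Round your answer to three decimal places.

0.495

Needing more than 21 at-bats ⇔ fewer than 5 successes in the first 21. With X ~ Binomial(21, 0.22), P(Y > 21) = P(X ≤ 4).
  k=0: C(21,0)·0.22^0·0.78^21 = 0.00542
  k=1: C(21,1)·0.22^1·0.78^20 = 0.03210
  k=2: C(21,2)·0.22^2·0.78^19 = 0.09054
  k=3: C(21,3)·0.22^3·0.78^18 = 0.16174
  k=4: C(21,4)·0.22^4·0.78^17 = 0.20529
P(X ≤ 4) = 0.49510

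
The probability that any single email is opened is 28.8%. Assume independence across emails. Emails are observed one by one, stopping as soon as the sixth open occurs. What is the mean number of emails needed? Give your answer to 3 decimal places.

20.833

Y = total emails until the sixth success; negative binomial with r=6, p=0.288.
E[Y] = r / p = 6 / 0.288 = 20.83333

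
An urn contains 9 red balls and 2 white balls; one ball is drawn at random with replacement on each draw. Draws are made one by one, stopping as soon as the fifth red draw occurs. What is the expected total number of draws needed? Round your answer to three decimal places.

Y = total draws until the fifth success; negative binomial with r=5, p=0.818182.
E[Y] = r / p = 5 / 0.818182 = 6.11111

6.111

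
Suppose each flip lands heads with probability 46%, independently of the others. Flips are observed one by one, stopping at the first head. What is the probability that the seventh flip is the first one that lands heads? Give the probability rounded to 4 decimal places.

0.0114

Geometric (trials to first success), p = 0.46.
P(Y = 7) = (1−p)^6 · p = 0.024795 · 0.46 = 0.011406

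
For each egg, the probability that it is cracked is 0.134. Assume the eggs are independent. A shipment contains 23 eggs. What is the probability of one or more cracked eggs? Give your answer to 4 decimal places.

0.9634

P(at least one) = 1 − P(none) = 1 − (1 − 0.134)^23
= 1 − 0.036552 = 0.963448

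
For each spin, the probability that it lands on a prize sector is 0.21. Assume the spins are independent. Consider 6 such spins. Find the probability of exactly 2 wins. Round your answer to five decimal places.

X ~ Binomial(n=6, p=0.21).
P(X=2) = C(6,2) · p^2 · (1−p)^4
= 15 · 0.0441 · 0.3895 = 0.2576548

0.25765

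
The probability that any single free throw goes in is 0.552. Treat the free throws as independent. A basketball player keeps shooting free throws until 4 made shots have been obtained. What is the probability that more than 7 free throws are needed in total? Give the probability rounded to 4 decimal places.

0.3875

Needing more than 7 free throws ⇔ fewer than 4 successes in the first 7. With X ~ Binomial(7, 0.552), P(Y > 7) = P(X ≤ 3).
  k=0: C(7,0)·0.552^0·0.448^7 = 0.003622
  k=1: C(7,1)·0.552^1·0.448^6 = 0.031240
  k=2: C(7,2)·0.552^2·0.448^5 = 0.115475
  k=3: C(7,3)·0.552^3·0.448^4 = 0.237136
P(X ≤ 3) = 0.387472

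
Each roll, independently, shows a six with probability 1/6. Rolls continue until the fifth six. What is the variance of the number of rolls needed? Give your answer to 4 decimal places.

Y = total rolls until the fifth success; negative binomial with r=5, p=0.166667.
Var(Y) = r(1−p)/p² = 5·0.833333 / 0.166667² = 150.000000

150.0000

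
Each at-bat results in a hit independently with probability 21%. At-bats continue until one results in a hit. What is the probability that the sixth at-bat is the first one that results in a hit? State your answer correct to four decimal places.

Geometric (trials to first success), p = 0.21.
P(Y = 6) = (1−p)^5 · p = 0.30771 · 0.21 = 0.064618

0.0646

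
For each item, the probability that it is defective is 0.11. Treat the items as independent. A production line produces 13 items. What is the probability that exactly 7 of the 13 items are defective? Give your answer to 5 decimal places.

0.00017

X ~ Binomial(n=13, p=0.11).
P(X=7) = C(13,7) · p^7 · (1−p)^6
= 1716 · 1.9487e-07 · 0.49698 = 0.0001662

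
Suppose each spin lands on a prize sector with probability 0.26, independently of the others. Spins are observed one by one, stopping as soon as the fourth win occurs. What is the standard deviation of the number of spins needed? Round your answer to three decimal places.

6.617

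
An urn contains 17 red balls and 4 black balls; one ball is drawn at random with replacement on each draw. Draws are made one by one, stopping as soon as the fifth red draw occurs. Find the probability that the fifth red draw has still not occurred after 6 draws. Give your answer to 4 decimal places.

Needing more than 6 draws ⇔ fewer than 5 successes in the first 6. With X ~ Binomial(6, 0.809524), P(Y > 6) = P(X ≤ 4).
  k=0: C(6,0)·0.809524^0·0.190476^6 = 0.000048
  k=1: C(6,1)·0.809524^1·0.190476^5 = 0.001218
  k=2: C(6,2)·0.809524^2·0.190476^4 = 0.012939
  k=3: C(6,3)·0.809524^3·0.190476^3 = 0.073323
  k=4: C(6,4)·0.809524^4·0.190476^2 = 0.233717
P(X ≤ 4) = 0.321246

0.3212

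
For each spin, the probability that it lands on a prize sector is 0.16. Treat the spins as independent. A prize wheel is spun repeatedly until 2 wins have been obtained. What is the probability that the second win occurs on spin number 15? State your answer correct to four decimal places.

0.0372

Y = trial on which the second success occurs; negative binomial, r=2, p=0.16.
P(Y=15) = C(14,1) · p^2 · (1−p)^13
= 14 · 0.0256 · 0.10366 = 0.037153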